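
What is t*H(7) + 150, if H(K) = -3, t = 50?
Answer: 0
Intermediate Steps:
t*H(7) + 150 = 50*(-3) + 150 = -150 + 150 = 0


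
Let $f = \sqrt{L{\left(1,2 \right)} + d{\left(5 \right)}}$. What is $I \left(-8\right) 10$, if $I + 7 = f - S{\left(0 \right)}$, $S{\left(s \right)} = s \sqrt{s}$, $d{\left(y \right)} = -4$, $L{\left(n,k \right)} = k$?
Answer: $560 - 80 i \sqrt{2} \approx 560.0 - 113.14 i$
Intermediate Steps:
$f = i \sqrt{2}$ ($f = \sqrt{2 - 4} = \sqrt{-2} = i \sqrt{2} \approx 1.4142 i$)
$S{\left(s \right)} = s^{\frac{3}{2}}$
$I = -7 + i \sqrt{2}$ ($I = -7 - \left(0^{\frac{3}{2}} - i \sqrt{2}\right) = -7 + \left(i \sqrt{2} - 0\right) = -7 + \left(i \sqrt{2} + 0\right) = -7 + i \sqrt{2} \approx -7.0 + 1.4142 i$)
$I \left(-8\right) 10 = \left(-7 + i \sqrt{2}\right) \left(-8\right) 10 = \left(56 - 8 i \sqrt{2}\right) 10 = 560 - 80 i \sqrt{2}$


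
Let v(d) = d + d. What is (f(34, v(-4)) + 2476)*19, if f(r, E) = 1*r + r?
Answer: 48336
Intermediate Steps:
v(d) = 2*d
f(r, E) = 2*r (f(r, E) = r + r = 2*r)
(f(34, v(-4)) + 2476)*19 = (2*34 + 2476)*19 = (68 + 2476)*19 = 2544*19 = 48336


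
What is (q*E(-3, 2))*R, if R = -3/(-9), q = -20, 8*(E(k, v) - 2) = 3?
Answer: -95/6 ≈ -15.833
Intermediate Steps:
E(k, v) = 19/8 (E(k, v) = 2 + (⅛)*3 = 2 + 3/8 = 19/8)
R = ⅓ (R = -3*(-⅑) = ⅓ ≈ 0.33333)
(q*E(-3, 2))*R = -20*19/8*(⅓) = -95/2*⅓ = -95/6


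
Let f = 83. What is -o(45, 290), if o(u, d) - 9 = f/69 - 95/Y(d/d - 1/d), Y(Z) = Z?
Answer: 1697494/19941 ≈ 85.126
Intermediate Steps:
o(u, d) = 704/69 - 95/(1 - 1/d) (o(u, d) = 9 + (83/69 - 95/(d/d - 1/d)) = 9 + (83*(1/69) - 95/(1 - 1/d)) = 9 + (83/69 - 95/(1 - 1/d)) = 704/69 - 95/(1 - 1/d))
-o(45, 290) = -(-704 - 5851*290)/(69*(-1 + 290)) = -(-704 - 1696790)/(69*289) = -(-1697494)/(69*289) = -1*(-1697494/19941) = 1697494/19941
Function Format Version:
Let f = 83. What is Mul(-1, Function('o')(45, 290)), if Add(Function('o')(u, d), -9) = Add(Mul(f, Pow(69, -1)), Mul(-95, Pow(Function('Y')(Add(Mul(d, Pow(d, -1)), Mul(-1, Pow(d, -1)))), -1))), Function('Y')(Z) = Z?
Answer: Rational(1697494, 19941) ≈ 85.126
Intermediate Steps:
Function('o')(u, d) = Add(Rational(704, 69), Mul(-95, Pow(Add(1, Mul(-1, Pow(d, -1))), -1))) (Function('o')(u, d) = Add(9, Add(Mul(83, Pow(69, -1)), Mul(-95, Pow(Add(Mul(d, Pow(d, -1)), Mul(-1, Pow(d, -1))), -1)))) = Add(9, Add(Mul(83, Rational(1, 69)), Mul(-95, Pow(Add(1, Mul(-1, Pow(d, -1))), -1)))) = Add(9, Add(Rational(83, 69), Mul(-95, Pow(Add(1, Mul(-1, Pow(d, -1))), -1)))) = Add(Rational(704, 69), Mul(-95, Pow(Add(1, Mul(-1, Pow(d, -1))), -1))))
Mul(-1, Function('o')(45, 290)) = Mul(-1, Mul(Rational(1, 69), Pow(Add(-1, 290), -1), Add(-704, Mul(-5851, 290)))) = Mul(-1, Mul(Rational(1, 69), Pow(289, -1), Add(-704, -1696790))) = Mul(-1, Mul(Rational(1, 69), Rational(1, 289), -1697494)) = Mul(-1, Rational(-1697494, 19941)) = Rational(1697494, 19941)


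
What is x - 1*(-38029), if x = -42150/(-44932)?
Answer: 854380589/22466 ≈ 38030.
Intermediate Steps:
x = 21075/22466 (x = -42150*(-1/44932) = 21075/22466 ≈ 0.93808)
x - 1*(-38029) = 21075/22466 - 1*(-38029) = 21075/22466 + 38029 = 854380589/22466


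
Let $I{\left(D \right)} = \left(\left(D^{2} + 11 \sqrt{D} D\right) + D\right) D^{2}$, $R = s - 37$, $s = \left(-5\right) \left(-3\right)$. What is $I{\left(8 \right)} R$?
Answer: $-101376 - 247808 \sqrt{2} \approx -4.5183 \cdot 10^{5}$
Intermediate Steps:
$s = 15$
$R = -22$ ($R = 15 - 37 = -22$)
$I{\left(D \right)} = D^{2} \left(D + D^{2} + 11 D^{\frac{3}{2}}\right)$ ($I{\left(D \right)} = \left(\left(D^{2} + 11 D^{\frac{3}{2}}\right) + D\right) D^{2} = \left(D + D^{2} + 11 D^{\frac{3}{2}}\right) D^{2} = D^{2} \left(D + D^{2} + 11 D^{\frac{3}{2}}\right)$)
$I{\left(8 \right)} R = \left(8^{3} + 8^{4} + 11 \cdot 8^{\frac{7}{2}}\right) \left(-22\right) = \left(512 + 4096 + 11 \cdot 1024 \sqrt{2}\right) \left(-22\right) = \left(512 + 4096 + 11264 \sqrt{2}\right) \left(-22\right) = \left(4608 + 11264 \sqrt{2}\right) \left(-22\right) = -101376 - 247808 \sqrt{2}$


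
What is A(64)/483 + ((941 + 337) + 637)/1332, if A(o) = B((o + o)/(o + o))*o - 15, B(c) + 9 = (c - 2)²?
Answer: 74327/214452 ≈ 0.34659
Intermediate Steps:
B(c) = -9 + (-2 + c)² (B(c) = -9 + (c - 2)² = -9 + (-2 + c)²)
A(o) = -15 - 8*o (A(o) = (-9 + (-2 + (o + o)/(o + o))²)*o - 15 = (-9 + (-2 + (2*o)/((2*o)))²)*o - 15 = (-9 + (-2 + (2*o)*(1/(2*o)))²)*o - 15 = (-9 + (-2 + 1)²)*o - 15 = (-9 + (-1)²)*o - 15 = (-9 + 1)*o - 15 = -8*o - 15 = -15 - 8*o)
A(64)/483 + ((941 + 337) + 637)/1332 = (-15 - 8*64)/483 + ((941 + 337) + 637)/1332 = (-15 - 512)*(1/483) + (1278 + 637)*(1/1332) = -527*1/483 + 1915*(1/1332) = -527/483 + 1915/1332 = 74327/214452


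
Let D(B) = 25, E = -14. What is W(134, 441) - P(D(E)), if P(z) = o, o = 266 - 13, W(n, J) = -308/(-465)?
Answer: -117337/465 ≈ -252.34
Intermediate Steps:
W(n, J) = 308/465 (W(n, J) = -308*(-1/465) = 308/465)
o = 253
P(z) = 253
W(134, 441) - P(D(E)) = 308/465 - 1*253 = 308/465 - 253 = -117337/465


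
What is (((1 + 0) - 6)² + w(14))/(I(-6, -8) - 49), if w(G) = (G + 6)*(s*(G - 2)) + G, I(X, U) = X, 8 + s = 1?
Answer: 1641/55 ≈ 29.836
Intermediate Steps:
s = -7 (s = -8 + 1 = -7)
w(G) = G + (6 + G)*(14 - 7*G) (w(G) = (G + 6)*(-7*(G - 2)) + G = (6 + G)*(-7*(-2 + G)) + G = (6 + G)*(14 - 7*G) + G = G + (6 + G)*(14 - 7*G))
(((1 + 0) - 6)² + w(14))/(I(-6, -8) - 49) = (((1 + 0) - 6)² + (84 - 27*14 - 7*14²))/(-6 - 49) = ((1 - 6)² + (84 - 378 - 7*196))/(-55) = ((-5)² + (84 - 378 - 1372))*(-1/55) = (25 - 1666)*(-1/55) = -1641*(-1/55) = 1641/55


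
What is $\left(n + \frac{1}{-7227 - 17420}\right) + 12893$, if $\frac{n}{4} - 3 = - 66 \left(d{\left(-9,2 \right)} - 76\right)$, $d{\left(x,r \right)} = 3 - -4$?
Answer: $\frac{767039286}{24647} \approx 31121.0$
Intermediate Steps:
$d{\left(x,r \right)} = 7$ ($d{\left(x,r \right)} = 3 + 4 = 7$)
$n = 18228$ ($n = 12 + 4 \left(- 66 \left(7 - 76\right)\right) = 12 + 4 \left(\left(-66\right) \left(-69\right)\right) = 12 + 4 \cdot 4554 = 12 + 18216 = 18228$)
$\left(n + \frac{1}{-7227 - 17420}\right) + 12893 = \left(18228 + \frac{1}{-7227 - 17420}\right) + 12893 = \left(18228 + \frac{1}{-24647}\right) + 12893 = \left(18228 - \frac{1}{24647}\right) + 12893 = \frac{449265515}{24647} + 12893 = \frac{767039286}{24647}$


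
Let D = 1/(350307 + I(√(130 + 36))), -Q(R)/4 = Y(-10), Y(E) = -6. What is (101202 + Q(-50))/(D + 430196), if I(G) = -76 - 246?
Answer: 35427581610/150562147061 ≈ 0.23530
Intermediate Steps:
I(G) = -322
Q(R) = 24 (Q(R) = -4*(-6) = 24)
D = 1/349985 (D = 1/(350307 - 322) = 1/349985 ≈ 2.8573e-6)
(101202 + Q(-50))/(D + 430196) = (101202 + 24)/(1/349985 + 430196) = 101226/(150562147061/349985) = 101226*(349985/150562147061) = 35427581610/150562147061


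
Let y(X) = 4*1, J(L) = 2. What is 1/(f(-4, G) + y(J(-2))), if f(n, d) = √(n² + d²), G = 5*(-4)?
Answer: -1/100 + √26/100 ≈ 0.040990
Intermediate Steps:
G = -20
f(n, d) = √(d² + n²)
y(X) = 4
1/(f(-4, G) + y(J(-2))) = 1/(√((-20)² + (-4)²) + 4) = 1/(√(400 + 16) + 4) = 1/(√416 + 4) = 1/(4*√26 + 4) = 1/(4 + 4*√26)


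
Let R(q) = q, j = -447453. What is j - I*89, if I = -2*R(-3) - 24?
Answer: -445851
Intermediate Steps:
I = -18 (I = -2*(-3) - 24 = 6 - 24 = -18)
j - I*89 = -447453 - (-18)*89 = -447453 - 1*(-1602) = -447453 + 1602 = -445851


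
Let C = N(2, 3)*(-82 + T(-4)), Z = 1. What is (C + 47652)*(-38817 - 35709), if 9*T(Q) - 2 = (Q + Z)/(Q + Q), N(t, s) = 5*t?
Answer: -20942389787/6 ≈ -3.4904e+9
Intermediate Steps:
T(Q) = 2/9 + (1 + Q)/(18*Q) (T(Q) = 2/9 + ((Q + 1)/(Q + Q))/9 = 2/9 + ((1 + Q)/((2*Q)))/9 = 2/9 + ((1 + Q)*(1/(2*Q)))/9 = 2/9 + ((1 + Q)/(2*Q))/9 = 2/9 + (1 + Q)/(18*Q))
C = -29425/36 (C = (5*2)*(-82 + (1/18)*(1 + 5*(-4))/(-4)) = 10*(-82 + (1/18)*(-¼)*(1 - 20)) = 10*(-82 + (1/18)*(-¼)*(-19)) = 10*(-82 + 19/72) = 10*(-5885/72) = -29425/36 ≈ -817.36)
(C + 47652)*(-38817 - 35709) = (-29425/36 + 47652)*(-38817 - 35709) = (1686047/36)*(-74526) = -20942389787/6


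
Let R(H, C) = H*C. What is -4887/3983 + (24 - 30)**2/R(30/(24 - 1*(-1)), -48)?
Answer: -59011/31864 ≈ -1.8520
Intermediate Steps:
R(H, C) = C*H
-4887/3983 + (24 - 30)**2/R(30/(24 - 1*(-1)), -48) = -4887/3983 + (24 - 30)**2/((-1440/(24 - 1*(-1)))) = -4887*1/3983 + (-6)**2/((-1440/(24 + 1))) = -4887/3983 + 36/((-1440/25)) = -4887/3983 + 36/((-48*6/5)) = -4887/3983 + 36/(-288/5) = -4887/3983 + 36*(-5/288) = -4887/3983 - 5/8 = -59011/31864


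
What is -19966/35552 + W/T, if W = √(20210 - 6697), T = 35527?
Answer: -9983/17776 + √13513/35527 ≈ -0.55833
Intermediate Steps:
W = √13513 ≈ 116.25
-19966/35552 + W/T = -19966/35552 + √13513/35527 = -19966*1/35552 + √13513*(1/35527) = -9983/17776 + √13513/35527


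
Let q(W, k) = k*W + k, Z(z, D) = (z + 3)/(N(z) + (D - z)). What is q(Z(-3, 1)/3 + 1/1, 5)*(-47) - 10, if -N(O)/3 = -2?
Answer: -480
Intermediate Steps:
N(O) = 6 (N(O) = -3*(-2) = 6)
Z(z, D) = (3 + z)/(6 + D - z) (Z(z, D) = (z + 3)/(6 + (D - z)) = (3 + z)/(6 + D - z))
q(W, k) = k + W*k (q(W, k) = W*k + k = k + W*k)
q(Z(-3, 1)/3 + 1/1, 5)*(-47) - 10 = (5*(1 + (((3 - 3)/(6 + 1 - 1*(-3)))/3 + 1/1)))*(-47) - 10 = (5*(1 + ((0/(6 + 1 + 3))*(⅓) + 1*1)))*(-47) - 10 = (5*(1 + ((0/10)*(⅓) + 1)))*(-47) - 10 = (5*(1 + (((⅒)*0)*(⅓) + 1)))*(-47) - 10 = (5*(1 + (0*(⅓) + 1)))*(-47) - 10 = (5*(1 + (0 + 1)))*(-47) - 10 = (5*(1 + 1))*(-47) - 10 = (5*2)*(-47) - 10 = 10*(-47) - 10 = -470 - 10 = -480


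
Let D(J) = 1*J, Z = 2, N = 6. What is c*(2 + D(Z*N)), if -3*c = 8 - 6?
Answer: -28/3 ≈ -9.3333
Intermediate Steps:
c = -⅔ (c = -(8 - 6)/3 = -⅓*2 = -⅔ ≈ -0.66667)
D(J) = J
c*(2 + D(Z*N)) = -2*(2 + 2*6)/3 = -2*(2 + 12)/3 = -⅔*14 = -28/3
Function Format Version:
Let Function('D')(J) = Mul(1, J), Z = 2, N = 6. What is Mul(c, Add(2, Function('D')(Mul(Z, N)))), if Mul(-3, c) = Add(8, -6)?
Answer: Rational(-28, 3) ≈ -9.3333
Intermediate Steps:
c = Rational(-2, 3) (c = Mul(Rational(-1, 3), Add(8, -6)) = Mul(Rational(-1, 3), 2) = Rational(-2, 3) ≈ -0.66667)
Function('D')(J) = J
Mul(c, Add(2, Function('D')(Mul(Z, N)))) = Mul(Rational(-2, 3), Add(2, Mul(2, 6))) = Mul(Rational(-2, 3), Add(2, 12)) = Mul(Rational(-2, 3), 14) = Rational(-28, 3)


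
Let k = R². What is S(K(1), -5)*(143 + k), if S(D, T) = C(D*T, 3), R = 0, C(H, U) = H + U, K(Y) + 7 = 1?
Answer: 4719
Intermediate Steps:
K(Y) = -6 (K(Y) = -7 + 1 = -6)
S(D, T) = 3 + D*T (S(D, T) = D*T + 3 = 3 + D*T)
k = 0 (k = 0² = 0)
S(K(1), -5)*(143 + k) = (3 - 6*(-5))*(143 + 0) = (3 + 30)*143 = 33*143 = 4719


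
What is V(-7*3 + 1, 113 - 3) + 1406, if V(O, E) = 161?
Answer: 1567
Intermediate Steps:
V(-7*3 + 1, 113 - 3) + 1406 = 161 + 1406 = 1567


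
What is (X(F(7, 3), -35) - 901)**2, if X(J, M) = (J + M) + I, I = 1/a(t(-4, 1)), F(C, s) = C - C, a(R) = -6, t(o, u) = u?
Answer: 31550689/36 ≈ 8.7641e+5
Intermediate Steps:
F(C, s) = 0
I = -1/6 (I = 1/(-6) = -1/6 ≈ -0.16667)
X(J, M) = -1/6 + J + M (X(J, M) = (J + M) - 1/6 = -1/6 + J + M)
(X(F(7, 3), -35) - 901)**2 = ((-1/6 + 0 - 35) - 901)**2 = (-211/6 - 901)**2 = (-5617/6)**2 = 31550689/36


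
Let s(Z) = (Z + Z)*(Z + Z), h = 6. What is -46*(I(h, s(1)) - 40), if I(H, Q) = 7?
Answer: 1518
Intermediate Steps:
s(Z) = 4*Z**2 (s(Z) = (2*Z)*(2*Z) = 4*Z**2)
-46*(I(h, s(1)) - 40) = -46*(7 - 40) = -46*(-33) = 1518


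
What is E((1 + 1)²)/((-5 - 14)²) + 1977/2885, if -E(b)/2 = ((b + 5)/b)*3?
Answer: 1349499/2082970 ≈ 0.64787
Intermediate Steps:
E(b) = -6*(5 + b)/b (E(b) = -2*(b + 5)/b*3 = -2*(5 + b)/b*3 = -6*(5 + b)/b)
E((1 + 1)²)/((-5 - 14)²) + 1977/2885 = (-6 - 30/(1 + 1)²)/((-5 - 14)²) + 1977/2885 = (-6 - 30/(2²))/((-19)²) + 1977*(1/2885) = (-6 - 30/4)/361 + 1977/2885 = (-6 - 30*¼)*(1/361) + 1977/2885 = (-6 - 15/2)*(1/361) + 1977/2885 = -27/2*1/361 + 1977/2885 = -27/722 + 1977/2885 = 1349499/2082970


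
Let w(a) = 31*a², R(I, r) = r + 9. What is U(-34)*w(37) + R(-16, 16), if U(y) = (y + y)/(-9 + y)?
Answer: 2886927/43 ≈ 67138.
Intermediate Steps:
R(I, r) = 9 + r
U(y) = 2*y/(-9 + y) (U(y) = (2*y)/(-9 + y) = 2*y/(-9 + y))
U(-34)*w(37) + R(-16, 16) = (2*(-34)/(-9 - 34))*(31*37²) + (9 + 16) = (2*(-34)/(-43))*(31*1369) + 25 = (2*(-34)*(-1/43))*42439 + 25 = (68/43)*42439 + 25 = 2885852/43 + 25 = 2886927/43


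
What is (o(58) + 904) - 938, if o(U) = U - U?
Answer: -34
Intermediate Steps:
o(U) = 0
(o(58) + 904) - 938 = (0 + 904) - 938 = 904 - 938 = -34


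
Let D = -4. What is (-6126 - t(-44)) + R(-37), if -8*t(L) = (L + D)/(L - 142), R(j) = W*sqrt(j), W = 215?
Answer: -189905/31 + 215*I*sqrt(37) ≈ -6126.0 + 1307.8*I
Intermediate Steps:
R(j) = 215*sqrt(j)
t(L) = -(-4 + L)/(8*(-142 + L)) (t(L) = -(L - 4)/(8*(L - 142)) = -(-4 + L)/(8*(-142 + L)))
(-6126 - t(-44)) + R(-37) = (-6126 - (4 - 1*(-44))/(8*(-142 - 44))) + 215*sqrt(-37) = (-6126 - (4 + 44)/(8*(-186))) + 215*(I*sqrt(37)) = (-6126 - (-1)*48/(8*186)) + 215*I*sqrt(37) = (-6126 - 1*(-1/31)) + 215*I*sqrt(37) = (-6126 + 1/31) + 215*I*sqrt(37) = -189905/31 + 215*I*sqrt(37)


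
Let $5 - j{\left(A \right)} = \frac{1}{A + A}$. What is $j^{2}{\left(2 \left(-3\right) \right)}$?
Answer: $\frac{3721}{144} \approx 25.84$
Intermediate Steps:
$j{\left(A \right)} = 5 - \frac{1}{2 A}$ ($j{\left(A \right)} = 5 - \frac{1}{A + A} = 5 - \frac{1}{2 A}$)
$j^{2}{\left(2 \left(-3\right) \right)} = \left(5 - \frac{1}{2 \cdot 2 \left(-3\right)}\right)^{2} = \left(5 - \frac{1}{2 \left(-6\right)}\right)^{2} = \left(5 - - \frac{1}{12}\right)^{2} = \left(5 + \frac{1}{12}\right)^{2} = \left(\frac{61}{12}\right)^{2} = \frac{3721}{144}$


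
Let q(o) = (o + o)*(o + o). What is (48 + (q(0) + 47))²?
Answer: 9025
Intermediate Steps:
q(o) = 4*o² (q(o) = (2*o)*(2*o) = 4*o²)
(48 + (q(0) + 47))² = (48 + (4*0² + 47))² = (48 + (4*0 + 47))² = (48 + (0 + 47))² = (48 + 47)² = 95² = 9025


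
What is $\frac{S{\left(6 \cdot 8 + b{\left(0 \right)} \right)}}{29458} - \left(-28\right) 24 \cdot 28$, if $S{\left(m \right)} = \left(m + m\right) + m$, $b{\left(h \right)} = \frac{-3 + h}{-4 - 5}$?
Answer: $\frac{554281873}{29458} \approx 18816.0$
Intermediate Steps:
$b{\left(h \right)} = \frac{1}{3} - \frac{h}{9}$ ($b{\left(h \right)} = \frac{-3 + h}{-9} = \left(-3 + h\right) \left(- \frac{1}{9}\right) = \frac{1}{3} - \frac{h}{9}$)
$S{\left(m \right)} = 3 m$ ($S{\left(m \right)} = 2 m + m = 3 m$)
$\frac{S{\left(6 \cdot 8 + b{\left(0 \right)} \right)}}{29458} - \left(-28\right) 24 \cdot 28 = \frac{3 \left(6 \cdot 8 + \left(\frac{1}{3} - 0\right)\right)}{29458} - \left(-28\right) 24 \cdot 28 = 3 \left(48 + \left(\frac{1}{3} + 0\right)\right) \frac{1}{29458} - \left(-672\right) 28 = 3 \left(48 + \frac{1}{3}\right) \frac{1}{29458} - -18816 = 3 \cdot \frac{145}{3} \cdot \frac{1}{29458} + 18816 = 145 \cdot \frac{1}{29458} + 18816 = \frac{145}{29458} + 18816 = \frac{554281873}{29458}$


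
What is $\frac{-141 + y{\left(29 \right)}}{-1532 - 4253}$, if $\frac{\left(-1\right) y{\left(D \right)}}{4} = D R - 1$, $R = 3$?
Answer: $\frac{97}{1157} \approx 0.083838$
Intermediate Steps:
$y{\left(D \right)} = 4 - 12 D$ ($y{\left(D \right)} = - 4 \left(D 3 - 1\right) = - 4 \left(3 D - 1\right) = - 4 \left(-1 + 3 D\right) = 4 - 12 D$)
$\frac{-141 + y{\left(29 \right)}}{-1532 - 4253} = \frac{-141 + \left(4 - 348\right)}{-1532 - 4253} = \frac{-141 + \left(4 - 348\right)}{-5785} = \left(-141 - 344\right) \left(- \frac{1}{5785}\right) = \left(-485\right) \left(- \frac{1}{5785}\right) = \frac{97}{1157}$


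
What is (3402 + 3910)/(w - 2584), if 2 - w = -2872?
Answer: 3656/145 ≈ 25.214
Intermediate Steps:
w = 2874 (w = 2 - 1*(-2872) = 2 + 2872 = 2874)
(3402 + 3910)/(w - 2584) = (3402 + 3910)/(2874 - 2584) = 7312/290 = 7312*(1/290) = 3656/145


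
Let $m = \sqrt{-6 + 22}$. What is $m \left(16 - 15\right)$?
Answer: $4$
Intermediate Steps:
$m = 4$ ($m = \sqrt{16} = 4$)
$m \left(16 - 15\right) = 4 \left(16 - 15\right) = 4 \cdot 1 = 4$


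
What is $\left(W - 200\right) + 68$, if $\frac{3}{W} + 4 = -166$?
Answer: $- \frac{22443}{170} \approx -132.02$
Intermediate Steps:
$W = - \frac{3}{170}$ ($W = \frac{3}{-4 - 166} = \frac{3}{-170} = 3 \left(- \frac{1}{170}\right) = - \frac{3}{170} \approx -0.017647$)
$\left(W - 200\right) + 68 = \left(- \frac{3}{170} - 200\right) + 68 = - \frac{34003}{170} + 68 = - \frac{22443}{170}$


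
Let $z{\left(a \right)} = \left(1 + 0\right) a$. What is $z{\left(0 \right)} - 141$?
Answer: $-141$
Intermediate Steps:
$z{\left(a \right)} = a$ ($z{\left(a \right)} = 1 a = a$)
$z{\left(0 \right)} - 141 = 0 - 141 = -141$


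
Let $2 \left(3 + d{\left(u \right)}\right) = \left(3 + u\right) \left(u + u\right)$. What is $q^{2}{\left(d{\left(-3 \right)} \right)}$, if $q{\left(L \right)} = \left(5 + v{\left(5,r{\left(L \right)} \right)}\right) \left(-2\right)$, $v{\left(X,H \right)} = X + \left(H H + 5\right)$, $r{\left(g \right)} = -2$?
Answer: $1444$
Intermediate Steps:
$d{\left(u \right)} = -3 + u \left(3 + u\right)$ ($d{\left(u \right)} = -3 + \frac{\left(3 + u\right) \left(u + u\right)}{2} = -3 + \frac{\left(3 + u\right) 2 u}{2} = -3 + \frac{2 u \left(3 + u\right)}{2} = -3 + u \left(3 + u\right)$)
$v{\left(X,H \right)} = 5 + X + H^{2}$ ($v{\left(X,H \right)} = X + \left(H^{2} + 5\right) = X + \left(5 + H^{2}\right) = 5 + X + H^{2}$)
$q{\left(L \right)} = -38$ ($q{\left(L \right)} = \left(5 + \left(5 + 5 + \left(-2\right)^{2}\right)\right) \left(-2\right) = \left(5 + \left(5 + 5 + 4\right)\right) \left(-2\right) = \left(5 + 14\right) \left(-2\right) = 19 \left(-2\right) = -38$)
$q^{2}{\left(d{\left(-3 \right)} \right)} = \left(-38\right)^{2} = 1444$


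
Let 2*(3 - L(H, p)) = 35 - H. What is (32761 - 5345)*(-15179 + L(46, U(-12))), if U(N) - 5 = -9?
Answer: -415914428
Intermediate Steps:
U(N) = -4 (U(N) = 5 - 9 = -4)
L(H, p) = -29/2 + H/2 (L(H, p) = 3 - (35 - H)/2 = 3 + (-35/2 + H/2) = -29/2 + H/2)
(32761 - 5345)*(-15179 + L(46, U(-12))) = (32761 - 5345)*(-15179 + (-29/2 + (1/2)*46)) = 27416*(-15179 + (-29/2 + 23)) = 27416*(-15179 + 17/2) = 27416*(-30341/2) = -415914428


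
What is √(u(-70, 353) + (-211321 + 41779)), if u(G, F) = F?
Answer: I*√169189 ≈ 411.33*I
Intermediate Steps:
√(u(-70, 353) + (-211321 + 41779)) = √(353 + (-211321 + 41779)) = √(353 - 169542) = √(-169189) = I*√169189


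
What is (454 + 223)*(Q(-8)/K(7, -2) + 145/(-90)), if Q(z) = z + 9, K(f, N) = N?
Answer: -12863/9 ≈ -1429.2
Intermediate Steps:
Q(z) = 9 + z
(454 + 223)*(Q(-8)/K(7, -2) + 145/(-90)) = (454 + 223)*((9 - 8)/(-2) + 145/(-90)) = 677*(1*(-1/2) + 145*(-1/90)) = 677*(-1/2 - 29/18) = 677*(-19/9) = -12863/9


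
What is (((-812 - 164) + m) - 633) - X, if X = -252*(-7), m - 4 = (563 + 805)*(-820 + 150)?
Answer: -919929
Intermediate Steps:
m = -916556 (m = 4 + (563 + 805)*(-820 + 150) = 4 + 1368*(-670) = 4 - 916560 = -916556)
X = 1764
(((-812 - 164) + m) - 633) - X = (((-812 - 164) - 916556) - 633) - 1*1764 = ((-976 - 916556) - 633) - 1764 = (-917532 - 633) - 1764 = -918165 - 1764 = -919929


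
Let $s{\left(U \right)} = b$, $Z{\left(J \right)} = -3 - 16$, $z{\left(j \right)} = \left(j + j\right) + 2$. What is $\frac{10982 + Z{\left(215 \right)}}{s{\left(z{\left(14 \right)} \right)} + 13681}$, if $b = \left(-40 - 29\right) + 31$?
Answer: $\frac{10963}{13643} \approx 0.80356$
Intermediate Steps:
$z{\left(j \right)} = 2 + 2 j$ ($z{\left(j \right)} = 2 j + 2 = 2 + 2 j$)
$Z{\left(J \right)} = -19$ ($Z{\left(J \right)} = -3 - 16 = -19$)
$b = -38$ ($b = -69 + 31 = -38$)
$s{\left(U \right)} = -38$
$\frac{10982 + Z{\left(215 \right)}}{s{\left(z{\left(14 \right)} \right)} + 13681} = \frac{10982 - 19}{-38 + 13681} = \frac{10963}{13643}$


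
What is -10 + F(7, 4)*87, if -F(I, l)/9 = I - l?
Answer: -2359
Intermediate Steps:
F(I, l) = -9*I + 9*l (F(I, l) = -9*(I - l) = -9*I + 9*l)
-10 + F(7, 4)*87 = -10 + (-9*7 + 9*4)*87 = -10 + (-63 + 36)*87 = -10 - 27*87 = -10 - 2349 = -2359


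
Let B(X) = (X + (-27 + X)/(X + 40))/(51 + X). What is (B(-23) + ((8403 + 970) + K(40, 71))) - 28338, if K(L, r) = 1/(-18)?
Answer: -11607181/612 ≈ -18966.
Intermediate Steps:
K(L, r) = -1/18
B(X) = (X + (-27 + X)/(40 + X))/(51 + X)
(B(-23) + ((8403 + 970) + K(40, 71))) - 28338 = ((-27 + (-23)**2 + 41*(-23))/(2040 + (-23)**2 + 91*(-23)) + ((8403 + 970) - 1/18)) - 28338 = ((-27 + 529 - 943)/(2040 + 529 - 2093) + (9373 - 1/18)) - 28338 = (-441/476 + 168713/18) - 28338 = ((1/476)*(-441) + 168713/18) - 28338 = (-63/68 + 168713/18) - 28338 = 5735675/612 - 28338 = -11607181/612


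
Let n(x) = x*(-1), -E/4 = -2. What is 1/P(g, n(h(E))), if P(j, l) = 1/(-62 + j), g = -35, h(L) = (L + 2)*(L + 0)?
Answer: -97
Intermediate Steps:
E = 8 (E = -4*(-2) = 8)
h(L) = L*(2 + L) (h(L) = (2 + L)*L = L*(2 + L))
n(x) = -x
1/P(g, n(h(E))) = 1/(1/(-62 - 35)) = 1/(1/(-97)) = 1/(-1/97) = -97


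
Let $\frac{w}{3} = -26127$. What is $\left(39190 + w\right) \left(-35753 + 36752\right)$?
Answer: $-39151809$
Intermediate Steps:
$w = -78381$ ($w = 3 \left(-26127\right) = -78381$)
$\left(39190 + w\right) \left(-35753 + 36752\right) = \left(39190 - 78381\right) \left(-35753 + 36752\right) = \left(-39191\right) 999 = -39151809$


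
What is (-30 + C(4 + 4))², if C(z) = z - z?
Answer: 900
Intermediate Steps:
C(z) = 0
(-30 + C(4 + 4))² = (-30 + 0)² = (-30)² = 900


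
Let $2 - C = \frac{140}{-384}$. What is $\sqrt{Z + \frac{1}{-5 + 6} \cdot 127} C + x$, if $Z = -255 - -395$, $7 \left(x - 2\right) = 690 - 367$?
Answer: $\frac{337}{7} + \frac{227 \sqrt{267}}{96} \approx 86.781$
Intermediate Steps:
$x = \frac{337}{7}$ ($x = 2 + \frac{690 - 367}{7} = 2 + \frac{1}{7} \cdot 323 = 2 + \frac{323}{7} = \frac{337}{7} \approx 48.143$)
$Z = 140$ ($Z = -255 + 395 = 140$)
$C = \frac{227}{96}$ ($C = 2 - \frac{140}{-384} = 2 - 140 \left(- \frac{1}{384}\right) = 2 - - \frac{35}{96} = 2 + \frac{35}{96} = \frac{227}{96} \approx 2.3646$)
$\sqrt{Z + \frac{1}{-5 + 6} \cdot 127} C + x = \sqrt{140 + \frac{1}{-5 + 6} \cdot 127} \cdot \frac{227}{96} + \frac{337}{7} = \sqrt{140 + 1^{-1} \cdot 127} \cdot \frac{227}{96} + \frac{337}{7} = \sqrt{140 + 1 \cdot 127} \cdot \frac{227}{96} + \frac{337}{7} = \sqrt{140 + 127} \cdot \frac{227}{96} + \frac{337}{7} = \sqrt{267} \cdot \frac{227}{96} + \frac{337}{7} = \frac{227 \sqrt{267}}{96} + \frac{337}{7} = \frac{337}{7} + \frac{227 \sqrt{267}}{96}$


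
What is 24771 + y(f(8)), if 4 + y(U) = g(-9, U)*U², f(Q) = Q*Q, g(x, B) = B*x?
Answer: -2334529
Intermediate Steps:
f(Q) = Q²
y(U) = -4 - 9*U³ (y(U) = -4 + (U*(-9))*U² = -4 + (-9*U)*U² = -4 - 9*U³)
24771 + y(f(8)) = 24771 + (-4 - 9*(8²)³) = 24771 + (-4 - 9*64³) = 24771 + (-4 - 9*262144) = 24771 + (-4 - 2359296) = 24771 - 2359300 = -2334529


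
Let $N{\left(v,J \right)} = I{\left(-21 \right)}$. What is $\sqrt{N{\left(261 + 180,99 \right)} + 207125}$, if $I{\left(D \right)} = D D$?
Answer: $\sqrt{207566} \approx 455.59$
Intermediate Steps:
$I{\left(D \right)} = D^{2}$
$N{\left(v,J \right)} = 441$ ($N{\left(v,J \right)} = \left(-21\right)^{2} = 441$)
$\sqrt{N{\left(261 + 180,99 \right)} + 207125} = \sqrt{441 + 207125} = \sqrt{207566}$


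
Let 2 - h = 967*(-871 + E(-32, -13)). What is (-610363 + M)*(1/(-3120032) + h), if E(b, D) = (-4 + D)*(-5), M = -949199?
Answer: -1849191379740211707/1560016 ≈ -1.1854e+12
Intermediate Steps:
E(b, D) = 20 - 5*D
h = 760064 (h = 2 - 967*(-871 + (20 - 5*(-13))) = 2 - 967*(-871 + (20 + 65)) = 2 - 967*(-871 + 85) = 2 - 967*(-786) = 2 - 1*(-760062) = 2 + 760062 = 760064)
(-610363 + M)*(1/(-3120032) + h) = (-610363 - 949199)*(1/(-3120032) + 760064) = -1559562*(-1/3120032 + 760064) = -1559562*2371424002047/3120032 = -1849191379740211707/1560016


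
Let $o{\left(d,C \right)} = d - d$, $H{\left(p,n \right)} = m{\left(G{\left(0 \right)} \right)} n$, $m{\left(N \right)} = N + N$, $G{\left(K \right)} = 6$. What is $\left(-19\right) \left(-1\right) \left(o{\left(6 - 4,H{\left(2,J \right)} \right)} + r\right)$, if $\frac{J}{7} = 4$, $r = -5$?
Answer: $-95$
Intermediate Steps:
$m{\left(N \right)} = 2 N$
$J = 28$ ($J = 7 \cdot 4 = 28$)
$H{\left(p,n \right)} = 12 n$ ($H{\left(p,n \right)} = 2 \cdot 6 n = 12 n$)
$o{\left(d,C \right)} = 0$
$\left(-19\right) \left(-1\right) \left(o{\left(6 - 4,H{\left(2,J \right)} \right)} + r\right) = \left(-19\right) \left(-1\right) \left(0 - 5\right) = 19 \left(-5\right) = -95$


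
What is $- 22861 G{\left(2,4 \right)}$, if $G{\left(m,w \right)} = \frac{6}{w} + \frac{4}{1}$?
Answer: $- \frac{251471}{2} \approx -1.2574 \cdot 10^{5}$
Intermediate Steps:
$G{\left(m,w \right)} = 4 + \frac{6}{w}$ ($G{\left(m,w \right)} = \frac{6}{w} + 4 \cdot 1 = \frac{6}{w} + 4 = 4 + \frac{6}{w}$)
$- 22861 G{\left(2,4 \right)} = - 22861 \left(4 + \frac{6}{4}\right) = - 22861 \left(4 + 6 \cdot \frac{1}{4}\right) = - 22861 \left(4 + \frac{3}{2}\right) = \left(-22861\right) \frac{11}{2} = - \frac{251471}{2}$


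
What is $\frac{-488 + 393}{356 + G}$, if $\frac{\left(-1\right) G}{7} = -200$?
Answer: $- \frac{95}{1756} \approx -0.0541$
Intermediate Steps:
$G = 1400$ ($G = \left(-7\right) \left(-200\right) = 1400$)
$\frac{-488 + 393}{356 + G} = \frac{-488 + 393}{356 + 1400} = - \frac{95}{1756}$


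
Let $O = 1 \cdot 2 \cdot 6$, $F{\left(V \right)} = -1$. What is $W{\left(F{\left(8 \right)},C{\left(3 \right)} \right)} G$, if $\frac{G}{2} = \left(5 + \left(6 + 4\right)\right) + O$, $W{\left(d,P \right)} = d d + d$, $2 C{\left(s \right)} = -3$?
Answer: $0$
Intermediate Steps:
$C{\left(s \right)} = - \frac{3}{2}$ ($C{\left(s \right)} = \frac{1}{2} \left(-3\right) = - \frac{3}{2}$)
$O = 12$ ($O = 2 \cdot 6 = 12$)
$W{\left(d,P \right)} = d + d^{2}$ ($W{\left(d,P \right)} = d^{2} + d = d + d^{2}$)
$G = 54$ ($G = 2 \left(\left(5 + \left(6 + 4\right)\right) + 12\right) = 2 \left(\left(5 + 10\right) + 12\right) = 2 \left(15 + 12\right) = 2 \cdot 27 = 54$)
$W{\left(F{\left(8 \right)},C{\left(3 \right)} \right)} G = - (1 - 1) 54 = \left(-1\right) 0 \cdot 54 = 0 \cdot 54 = 0$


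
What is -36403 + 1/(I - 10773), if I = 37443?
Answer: -970868009/26670 ≈ -36403.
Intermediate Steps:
-36403 + 1/(I - 10773) = -36403 + 1/(37443 - 10773) = -36403 + 1/26670 = -970868009/26670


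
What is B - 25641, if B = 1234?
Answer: -24407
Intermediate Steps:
B - 25641 = 1234 - 25641 = -24407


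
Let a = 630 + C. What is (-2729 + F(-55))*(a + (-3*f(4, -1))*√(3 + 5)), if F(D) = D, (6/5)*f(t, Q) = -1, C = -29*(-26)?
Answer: -3853056 - 13920*√2 ≈ -3.8727e+6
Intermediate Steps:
C = 754
f(t, Q) = -⅚ (f(t, Q) = (⅚)*(-1) = -⅚)
a = 1384 (a = 630 + 754 = 1384)
(-2729 + F(-55))*(a + (-3*f(4, -1))*√(3 + 5)) = (-2729 - 55)*(1384 + (-3*(-⅚))*√(3 + 5)) = -2784*(1384 + 5*√8/2) = -2784*(1384 + 5*(2*√2)/2) = -2784*(1384 + 5*√2) = -3853056 - 13920*√2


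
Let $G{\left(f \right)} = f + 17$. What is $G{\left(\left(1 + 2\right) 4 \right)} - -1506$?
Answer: $1535$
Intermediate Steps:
$G{\left(f \right)} = 17 + f$
$G{\left(\left(1 + 2\right) 4 \right)} - -1506 = \left(17 + \left(1 + 2\right) 4\right) - -1506 = \left(17 + 3 \cdot 4\right) + 1506 = \left(17 + 12\right) + 1506 = 29 + 1506 = 1535$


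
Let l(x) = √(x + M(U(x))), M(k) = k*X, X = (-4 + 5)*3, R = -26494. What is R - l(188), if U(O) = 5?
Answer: -26494 - √203 ≈ -26508.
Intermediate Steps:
X = 3 (X = 1*3 = 3)
M(k) = 3*k (M(k) = k*3 = 3*k)
l(x) = √(15 + x) (l(x) = √(x + 3*5) = √(x + 15) = √(15 + x))
R - l(188) = -26494 - √(15 + 188) = -26494 - √203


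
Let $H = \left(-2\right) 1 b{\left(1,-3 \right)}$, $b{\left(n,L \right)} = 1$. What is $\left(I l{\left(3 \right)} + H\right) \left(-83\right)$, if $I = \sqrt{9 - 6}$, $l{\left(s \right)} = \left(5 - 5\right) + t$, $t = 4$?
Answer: $166 - 332 \sqrt{3} \approx -409.04$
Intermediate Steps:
$l{\left(s \right)} = 4$ ($l{\left(s \right)} = \left(5 - 5\right) + 4 = 0 + 4 = 4$)
$I = \sqrt{3} \approx 1.732$
$H = -2$ ($H = \left(-2\right) 1 \cdot 1 = \left(-2\right) 1 = -2$)
$\left(I l{\left(3 \right)} + H\right) \left(-83\right) = \left(\sqrt{3} \cdot 4 - 2\right) \left(-83\right) = \left(4 \sqrt{3} - 2\right) \left(-83\right) = \left(-2 + 4 \sqrt{3}\right) \left(-83\right) = 166 - 332 \sqrt{3}$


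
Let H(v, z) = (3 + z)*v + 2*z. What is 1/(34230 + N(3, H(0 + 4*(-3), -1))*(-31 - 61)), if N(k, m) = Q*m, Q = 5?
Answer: 1/46190 ≈ 2.1650e-5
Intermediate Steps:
H(v, z) = 2*z + v*(3 + z) (H(v, z) = v*(3 + z) + 2*z = 2*z + v*(3 + z))
N(k, m) = 5*m
1/(34230 + N(3, H(0 + 4*(-3), -1))*(-31 - 61)) = 1/(34230 + (5*(2*(-1) + 3*(0 + 4*(-3)) + (0 + 4*(-3))*(-1)))*(-31 - 61)) = 1/(34230 + (5*(-2 + 3*(0 - 12) + (0 - 12)*(-1)))*(-92)) = 1/(34230 + (5*(-2 + 3*(-12) - 12*(-1)))*(-92)) = 1/(34230 + (5*(-2 - 36 + 12))*(-92)) = 1/(34230 + (5*(-26))*(-92)) = 1/(34230 - 130*(-92)) = 1/(34230 + 11960) = 1/46190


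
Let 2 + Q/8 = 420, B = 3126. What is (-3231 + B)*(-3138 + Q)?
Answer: -21630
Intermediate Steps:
Q = 3344 (Q = -16 + 8*420 = -16 + 3360 = 3344)
(-3231 + B)*(-3138 + Q) = (-3231 + 3126)*(-3138 + 3344) = -105*206 = -21630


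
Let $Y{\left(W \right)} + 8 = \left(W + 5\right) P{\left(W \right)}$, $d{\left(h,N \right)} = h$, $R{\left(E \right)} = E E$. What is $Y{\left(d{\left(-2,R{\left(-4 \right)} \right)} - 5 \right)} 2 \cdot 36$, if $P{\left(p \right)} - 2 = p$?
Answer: $144$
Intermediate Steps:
$R{\left(E \right)} = E^{2}$
$P{\left(p \right)} = 2 + p$
$Y{\left(W \right)} = -8 + \left(2 + W\right) \left(5 + W\right)$ ($Y{\left(W \right)} = -8 + \left(W + 5\right) \left(2 + W\right) = -8 + \left(5 + W\right) \left(2 + W\right) = -8 + \left(2 + W\right) \left(5 + W\right)$)
$Y{\left(d{\left(-2,R{\left(-4 \right)} \right)} - 5 \right)} 2 \cdot 36 = \left(2 + \left(-2 - 5\right)^{2} + 7 \left(-2 - 5\right)\right) 2 \cdot 36 = \left(2 + \left(-7\right)^{2} + 7 \left(-7\right)\right) 2 \cdot 36 = \left(2 + 49 - 49\right) 2 \cdot 36 = 2 \cdot 2 \cdot 36 = 4 \cdot 36 = 144$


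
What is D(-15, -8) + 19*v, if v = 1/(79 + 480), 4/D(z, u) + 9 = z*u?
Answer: 4345/62049 ≈ 0.070025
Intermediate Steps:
D(z, u) = 4/(-9 + u*z) (D(z, u) = 4/(-9 + z*u) = 4/(-9 + u*z))
v = 1/559 ≈ 0.0017889
D(-15, -8) + 19*v = 4/(-9 - 8*(-15)) + 19*(1/559) = 4/(-9 + 120) + 19/559 = 4/111 + 19/559 = 4345/62049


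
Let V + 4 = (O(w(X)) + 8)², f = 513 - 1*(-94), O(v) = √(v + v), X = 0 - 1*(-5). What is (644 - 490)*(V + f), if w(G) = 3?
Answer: 103642 + 2464*√6 ≈ 1.0968e+5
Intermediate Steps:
X = 5 (X = 0 + 5 = 5)
O(v) = √2*√v (O(v) = √(2*v) = √2*√v)
f = 607 (f = 513 + 94 = 607)
V = -4 + (8 + √6)² (V = -4 + (√2*√3 + 8)² = -4 + (√6 + 8)² = -4 + (8 + √6)² ≈ 105.19)
(644 - 490)*(V + f) = (644 - 490)*((66 + 16*√6) + 607) = 154*(673 + 16*√6) = 103642 + 2464*√6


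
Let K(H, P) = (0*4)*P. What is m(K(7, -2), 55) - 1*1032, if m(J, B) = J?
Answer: -1032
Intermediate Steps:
K(H, P) = 0 (K(H, P) = 0*P = 0)
m(K(7, -2), 55) - 1*1032 = 0 - 1*1032 = 0 - 1032 = -1032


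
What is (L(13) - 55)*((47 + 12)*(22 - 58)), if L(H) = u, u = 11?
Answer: 93456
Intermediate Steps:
L(H) = 11
(L(13) - 55)*((47 + 12)*(22 - 58)) = (11 - 55)*((47 + 12)*(22 - 58)) = -2596*(-36) = -44*(-2124) = 93456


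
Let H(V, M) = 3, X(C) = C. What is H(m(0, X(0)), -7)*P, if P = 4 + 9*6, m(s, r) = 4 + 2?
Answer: 174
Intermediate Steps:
m(s, r) = 6
P = 58 (P = 4 + 54 = 58)
H(m(0, X(0)), -7)*P = 3*58 = 174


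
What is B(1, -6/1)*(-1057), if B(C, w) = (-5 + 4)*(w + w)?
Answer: -12684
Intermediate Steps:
B(C, w) = -2*w
B(1, -6/1)*(-1057) = -(-12)/1*(-1057) = -(-12)*(-1057) = -2*(-6)*(-1057) = 12*(-1057) = -12684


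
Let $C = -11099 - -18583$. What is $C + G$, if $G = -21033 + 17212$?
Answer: $3663$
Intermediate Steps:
$G = -3821$
$C = 7484$ ($C = -11099 + 18583 = 7484$)
$C + G = 7484 - 3821 = 3663$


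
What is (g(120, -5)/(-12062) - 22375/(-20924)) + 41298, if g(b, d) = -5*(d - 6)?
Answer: 5211638180127/126192644 ≈ 41299.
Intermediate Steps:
g(b, d) = 30 - 5*d (g(b, d) = -5*(-6 + d) = 30 - 5*d)
(g(120, -5)/(-12062) - 22375/(-20924)) + 41298 = ((30 - 5*(-5))/(-12062) - 22375/(-20924)) + 41298 = ((30 + 25)*(-1/12062) - 22375*(-1/20924)) + 41298 = (55*(-1/12062) + 22375/20924) + 41298 = (-55/12062 + 22375/20924) + 41298 = 134368215/126192644 + 41298 = 5211638180127/126192644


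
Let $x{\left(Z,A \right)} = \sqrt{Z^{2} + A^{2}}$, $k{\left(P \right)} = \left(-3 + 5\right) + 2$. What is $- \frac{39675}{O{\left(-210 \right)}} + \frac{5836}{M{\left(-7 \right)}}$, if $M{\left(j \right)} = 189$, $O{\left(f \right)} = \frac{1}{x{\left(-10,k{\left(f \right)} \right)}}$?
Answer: $\frac{5836}{189} - 79350 \sqrt{29} \approx -4.2728 \cdot 10^{5}$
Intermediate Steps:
$k{\left(P \right)} = 4$ ($k{\left(P \right)} = 2 + 2 = 4$)
$x{\left(Z,A \right)} = \sqrt{A^{2} + Z^{2}}$
$O{\left(f \right)} = \frac{\sqrt{29}}{58}$ ($O{\left(f \right)} = \frac{1}{\sqrt{4^{2} + \left(-10\right)^{2}}} = \frac{1}{\sqrt{16 + 100}} = \frac{1}{\sqrt{116}} = \frac{1}{2 \sqrt{29}} = \frac{\sqrt{29}}{58}$)
$- \frac{39675}{O{\left(-210 \right)}} + \frac{5836}{M{\left(-7 \right)}} = - \frac{39675}{\frac{1}{58} \sqrt{29}} + \frac{5836}{189} = - 39675 \cdot 2 \sqrt{29} + 5836 \cdot \frac{1}{189} = - 79350 \sqrt{29} + \frac{5836}{189} = \frac{5836}{189} - 79350 \sqrt{29}$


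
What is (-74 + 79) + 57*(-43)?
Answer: -2446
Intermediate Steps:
(-74 + 79) + 57*(-43) = 5 - 2451 = -2446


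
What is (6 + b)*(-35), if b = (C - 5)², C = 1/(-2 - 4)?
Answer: -41195/36 ≈ -1144.3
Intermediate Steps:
C = -⅙ (C = 1/(-6) = -⅙ ≈ -0.16667)
b = 961/36 (b = (-⅙ - 5)² = (-31/6)² = 961/36 ≈ 26.694)
(6 + b)*(-35) = (6 + 961/36)*(-35) = (1177/36)*(-35) = -41195/36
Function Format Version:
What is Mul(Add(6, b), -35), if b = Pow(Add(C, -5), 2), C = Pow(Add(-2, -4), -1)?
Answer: Rational(-41195, 36) ≈ -1144.3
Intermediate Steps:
C = Rational(-1, 6) (C = Pow(-6, -1) = Rational(-1, 6) ≈ -0.16667)
b = Rational(961, 36) (b = Pow(Add(Rational(-1, 6), -5), 2) = Pow(Rational(-31, 6), 2) = Rational(961, 36) ≈ 26.694)
Mul(Add(6, b), -35) = Mul(Add(6, Rational(961, 36)), -35) = Mul(Rational(1177, 36), -35) = Rational(-41195, 36)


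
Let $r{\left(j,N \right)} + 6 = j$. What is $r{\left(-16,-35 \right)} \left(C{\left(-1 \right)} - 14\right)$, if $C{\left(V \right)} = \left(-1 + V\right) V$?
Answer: $264$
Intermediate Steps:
$C{\left(V \right)} = V \left(-1 + V\right)$
$r{\left(j,N \right)} = -6 + j$
$r{\left(-16,-35 \right)} \left(C{\left(-1 \right)} - 14\right) = \left(-6 - 16\right) \left(- (-1 - 1) - 14\right) = - 22 \left(\left(-1\right) \left(-2\right) - 14\right) = - 22 \left(2 - 14\right) = \left(-22\right) \left(-12\right) = 264$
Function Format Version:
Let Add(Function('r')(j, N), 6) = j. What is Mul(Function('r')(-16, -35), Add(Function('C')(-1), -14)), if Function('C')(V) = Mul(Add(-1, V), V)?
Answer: 264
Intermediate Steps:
Function('C')(V) = Mul(V, Add(-1, V))
Function('r')(j, N) = Add(-6, j)
Mul(Function('r')(-16, -35), Add(Function('C')(-1), -14)) = Mul(Add(-6, -16), Add(Mul(-1, Add(-1, -1)), -14)) = Mul(-22, Add(Mul(-1, -2), -14)) = Mul(-22, Add(2, -14)) = Mul(-22, -12) = 264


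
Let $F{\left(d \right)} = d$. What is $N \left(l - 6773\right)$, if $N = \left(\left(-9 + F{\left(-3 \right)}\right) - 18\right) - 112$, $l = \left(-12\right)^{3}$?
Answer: $1207142$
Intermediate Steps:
$l = -1728$
$N = -142$ ($N = \left(\left(-9 - 3\right) - 18\right) - 112 = \left(-12 - 18\right) - 112 = -30 - 112 = -142$)
$N \left(l - 6773\right) = - 142 \left(-1728 - 6773\right) = \left(-142\right) \left(-8501\right) = 1207142$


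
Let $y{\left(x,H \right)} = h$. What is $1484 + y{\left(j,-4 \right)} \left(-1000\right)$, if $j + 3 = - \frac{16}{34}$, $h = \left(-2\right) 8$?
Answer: $17484$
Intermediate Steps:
$h = -16$
$j = - \frac{59}{17}$ ($j = -3 - \frac{16}{34} = -3 - \frac{8}{17} = - \frac{59}{17} \approx -3.4706$)
$y{\left(x,H \right)} = -16$
$1484 + y{\left(j,-4 \right)} \left(-1000\right) = 1484 - -16000 = 1484 + 16000 = 17484$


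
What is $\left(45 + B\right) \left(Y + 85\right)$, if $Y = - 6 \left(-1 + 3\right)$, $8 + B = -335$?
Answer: $-21754$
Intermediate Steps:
$B = -343$ ($B = -8 - 335 = -343$)
$Y = -12$ ($Y = \left(-6\right) 2 = -12$)
$\left(45 + B\right) \left(Y + 85\right) = \left(45 - 343\right) \left(-12 + 85\right) = \left(-298\right) 73 = -21754$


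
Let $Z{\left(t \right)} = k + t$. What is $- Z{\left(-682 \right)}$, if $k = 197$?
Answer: $485$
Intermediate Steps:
$Z{\left(t \right)} = 197 + t$
$- Z{\left(-682 \right)} = - (197 - 682) = \left(-1\right) \left(-485\right) = 485$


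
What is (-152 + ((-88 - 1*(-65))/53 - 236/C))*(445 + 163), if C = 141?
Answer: -700201376/7473 ≈ -93698.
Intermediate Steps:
(-152 + ((-88 - 1*(-65))/53 - 236/C))*(445 + 163) = (-152 + ((-88 - 1*(-65))/53 - 236/141))*(445 + 163) = (-152 + ((-88 + 65)*(1/53) - 236*1/141))*608 = (-152 + (-23*1/53 - 236/141))*608 = (-152 + (-23/53 - 236/141))*608 = (-152 - 15751/7473)*608 = -1151647/7473*608 = -700201376/7473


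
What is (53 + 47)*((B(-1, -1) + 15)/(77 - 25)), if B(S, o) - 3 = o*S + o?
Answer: 450/13 ≈ 34.615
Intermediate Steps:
B(S, o) = 3 + o + S*o (B(S, o) = 3 + (o*S + o) = 3 + (S*o + o) = 3 + (o + S*o) = 3 + o + S*o)
(53 + 47)*((B(-1, -1) + 15)/(77 - 25)) = (53 + 47)*(((3 - 1 - 1*(-1)) + 15)/(77 - 25)) = 100*(((3 - 1 + 1) + 15)/52) = 100*((3 + 15)*(1/52)) = 100*(18*(1/52)) = 100*(9/26) = 450/13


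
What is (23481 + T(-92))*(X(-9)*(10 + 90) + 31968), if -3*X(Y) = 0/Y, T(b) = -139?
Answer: 746197056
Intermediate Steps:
X(Y) = 0 (X(Y) = -0/Y = -1/3*0 = 0)
(23481 + T(-92))*(X(-9)*(10 + 90) + 31968) = (23481 - 139)*(0*(10 + 90) + 31968) = 23342*(0*100 + 31968) = 23342*(0 + 31968) = 23342*31968 = 746197056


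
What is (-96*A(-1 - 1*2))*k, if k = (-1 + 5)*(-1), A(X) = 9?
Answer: 3456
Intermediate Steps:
k = -4 (k = 4*(-1) = -4)
(-96*A(-1 - 1*2))*k = -96*9*(-4) = -864*(-4) = 3456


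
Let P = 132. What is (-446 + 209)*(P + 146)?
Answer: -65886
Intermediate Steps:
(-446 + 209)*(P + 146) = (-446 + 209)*(132 + 146) = -237*278 = -65886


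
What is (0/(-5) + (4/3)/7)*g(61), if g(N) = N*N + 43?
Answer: 15056/21 ≈ 716.95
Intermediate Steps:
g(N) = 43 + N² (g(N) = N² + 43 = 43 + N²)
(0/(-5) + (4/3)/7)*g(61) = (0/(-5) + (4/3)/7)*(43 + 61²) = (0*(-⅕) + (4*(⅓))*(⅐))*(43 + 3721) = (0 + (4/3)*(⅐))*3764 = (0 + 4/21)*3764 = (4/21)*3764 = 15056/21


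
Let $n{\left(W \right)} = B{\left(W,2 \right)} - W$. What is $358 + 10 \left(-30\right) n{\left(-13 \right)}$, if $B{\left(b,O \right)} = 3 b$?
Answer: $8158$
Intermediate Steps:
$n{\left(W \right)} = 2 W$ ($n{\left(W \right)} = 3 W - W = 2 W$)
$358 + 10 \left(-30\right) n{\left(-13 \right)} = 358 + 10 \left(-30\right) 2 \left(-13\right) = 358 - -7800 = 358 + 7800 = 8158$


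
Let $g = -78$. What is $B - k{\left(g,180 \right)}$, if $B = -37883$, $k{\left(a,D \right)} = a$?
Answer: $-37805$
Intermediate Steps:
$B - k{\left(g,180 \right)} = -37883 - -78 = -37883 + 78 = -37805$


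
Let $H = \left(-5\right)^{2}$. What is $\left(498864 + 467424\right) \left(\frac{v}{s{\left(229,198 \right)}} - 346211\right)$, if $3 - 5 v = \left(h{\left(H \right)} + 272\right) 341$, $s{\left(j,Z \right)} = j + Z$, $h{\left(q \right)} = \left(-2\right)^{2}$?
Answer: $- \frac{714332846992224}{2135} \approx -3.3458 \cdot 10^{11}$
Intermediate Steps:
$H = 25$
$h{\left(q \right)} = 4$
$s{\left(j,Z \right)} = Z + j$
$v = - \frac{94113}{5}$ ($v = \frac{3}{5} - \frac{\left(4 + 272\right) 341}{5} = \frac{3}{5} - \frac{276 \cdot 341}{5} = \frac{3}{5} - \frac{94116}{5} = - \frac{94113}{5} \approx -18823.0$)
$\left(498864 + 467424\right) \left(\frac{v}{s{\left(229,198 \right)}} - 346211\right) = \left(498864 + 467424\right) \left(- \frac{94113}{5 \left(198 + 229\right)} - 346211\right) = 966288 \left(- \frac{94113}{5 \cdot 427} - 346211\right) = 966288 \left(\left(- \frac{94113}{5}\right) \frac{1}{427} - 346211\right) = 966288 \left(- \frac{94113}{2135} - 346211\right) = 966288 \left(- \frac{739254598}{2135}\right) = - \frac{714332846992224}{2135}$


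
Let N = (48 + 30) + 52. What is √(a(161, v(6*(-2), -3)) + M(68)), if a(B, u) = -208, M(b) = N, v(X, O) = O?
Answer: I*√78 ≈ 8.8318*I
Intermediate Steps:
N = 130 (N = 78 + 52 = 130)
M(b) = 130
√(a(161, v(6*(-2), -3)) + M(68)) = √(-208 + 130) = √(-78) = I*√78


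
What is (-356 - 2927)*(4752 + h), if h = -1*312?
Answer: -14576520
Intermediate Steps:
h = -312
(-356 - 2927)*(4752 + h) = (-356 - 2927)*(4752 - 312) = -3283*4440 = -14576520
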